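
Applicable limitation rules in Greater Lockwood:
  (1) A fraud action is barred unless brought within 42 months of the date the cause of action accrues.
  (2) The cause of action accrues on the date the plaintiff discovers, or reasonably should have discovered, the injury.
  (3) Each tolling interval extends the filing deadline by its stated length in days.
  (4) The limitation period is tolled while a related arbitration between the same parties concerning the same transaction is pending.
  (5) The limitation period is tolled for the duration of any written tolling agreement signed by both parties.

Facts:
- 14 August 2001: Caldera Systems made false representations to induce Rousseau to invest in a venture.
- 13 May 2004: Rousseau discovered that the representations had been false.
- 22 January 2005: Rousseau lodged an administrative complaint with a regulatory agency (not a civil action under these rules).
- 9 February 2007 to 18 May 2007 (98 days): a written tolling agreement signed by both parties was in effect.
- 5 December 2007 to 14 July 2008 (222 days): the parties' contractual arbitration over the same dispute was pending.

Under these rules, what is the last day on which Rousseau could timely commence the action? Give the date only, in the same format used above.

28 September 2008

Under the discovery rule, the claim accrued on 13 May 2004, when Rousseau discovered the injury — not on the 14 August 2001 date of the underlying act.
42 months from 13 May 2004 is 13 November 2007.
Because the written tolling agreement ran from 9 February 2007 to 18 May 2007, the deadline is extended by 98 days to 19 February 2008.
The period was tolled for 222 days by the pending related arbitration (5 December 2007 to 14 July 2008), pushing the deadline to 28 September 2008.
None of the other events listed affects the running of the period under the stated rules.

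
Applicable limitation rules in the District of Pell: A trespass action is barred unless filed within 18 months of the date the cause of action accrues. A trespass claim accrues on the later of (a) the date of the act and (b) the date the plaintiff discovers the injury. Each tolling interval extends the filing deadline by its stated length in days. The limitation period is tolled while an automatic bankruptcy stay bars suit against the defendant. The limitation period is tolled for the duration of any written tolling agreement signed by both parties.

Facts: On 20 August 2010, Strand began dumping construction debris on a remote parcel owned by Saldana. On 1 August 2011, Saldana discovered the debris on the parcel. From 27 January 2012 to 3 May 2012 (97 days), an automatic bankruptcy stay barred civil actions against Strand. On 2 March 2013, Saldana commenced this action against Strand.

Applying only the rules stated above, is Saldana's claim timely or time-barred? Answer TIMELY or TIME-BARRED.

Taking the later of the act (20 August 2010) and discovery (1 August 2011), the claim accrued on 1 August 2011.
18 months from 1 August 2011 is 1 February 2013.
The period was tolled for 97 days by the automatic bankruptcy stay (27 January 2012 to 3 May 2012), pushing the deadline to 9 May 2013.
Filing on 2 March 2013 beat the 9 May 2013 deadline — the action is timely.

TIMELY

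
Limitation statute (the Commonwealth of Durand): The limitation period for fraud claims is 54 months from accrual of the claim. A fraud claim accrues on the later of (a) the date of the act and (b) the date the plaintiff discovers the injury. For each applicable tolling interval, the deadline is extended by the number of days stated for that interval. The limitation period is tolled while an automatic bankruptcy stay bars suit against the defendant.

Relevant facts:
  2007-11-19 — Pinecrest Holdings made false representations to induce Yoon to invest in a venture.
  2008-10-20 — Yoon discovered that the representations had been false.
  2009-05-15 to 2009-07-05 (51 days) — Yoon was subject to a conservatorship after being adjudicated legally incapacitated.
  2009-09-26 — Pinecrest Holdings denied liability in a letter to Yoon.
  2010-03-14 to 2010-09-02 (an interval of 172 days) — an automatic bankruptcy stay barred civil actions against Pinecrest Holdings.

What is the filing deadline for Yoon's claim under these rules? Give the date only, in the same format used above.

2013-10-09

Taking the later of the act (2007-11-19) and discovery (2008-10-20), the claim accrued on 2008-10-20.
54 months from 2008-10-20 is 2013-04-20.
The period was tolled for 172 days by the automatic bankruptcy stay (2010-03-14 to 2010-09-02), pushing the deadline to 2013-10-09.
The plaintiff's legal incapacity from 2009-05-15 to 2009-07-05 does not toll the period, because no stated rule makes the plaintiff's incapacity a tolling event.
The other events in the timeline have no effect on the limitation period under the stated rules.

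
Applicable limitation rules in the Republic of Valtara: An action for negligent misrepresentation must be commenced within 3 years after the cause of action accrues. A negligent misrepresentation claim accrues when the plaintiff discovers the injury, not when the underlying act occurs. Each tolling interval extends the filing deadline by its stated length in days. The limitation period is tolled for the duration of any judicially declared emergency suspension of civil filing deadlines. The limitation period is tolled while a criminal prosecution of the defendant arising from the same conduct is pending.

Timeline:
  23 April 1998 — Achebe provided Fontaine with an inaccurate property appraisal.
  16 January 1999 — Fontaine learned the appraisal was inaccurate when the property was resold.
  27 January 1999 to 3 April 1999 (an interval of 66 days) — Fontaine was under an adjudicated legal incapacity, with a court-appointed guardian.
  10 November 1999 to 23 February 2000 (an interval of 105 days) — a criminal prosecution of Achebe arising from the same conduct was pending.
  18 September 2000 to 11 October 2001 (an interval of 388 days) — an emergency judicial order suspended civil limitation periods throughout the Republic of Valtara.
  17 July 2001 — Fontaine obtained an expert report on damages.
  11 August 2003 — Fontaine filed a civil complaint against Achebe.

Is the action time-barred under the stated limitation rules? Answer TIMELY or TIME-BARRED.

Accrual is tied to discovery, so the period began on 16 January 1999 rather than on 23 April 1998 when the act occurred.
The untolled deadline — 3 years after 16 January 1999 — is 16 January 2002.
Because the pending criminal prosecution ran from 10 November 1999 to 23 February 2000, the deadline is extended by 105 days to 1 May 2002.
The emergency suspension of filing deadlines from 18 September 2000 to 11 October 2001 tolled the period for 388 days, extending the deadline to 24 May 2003.
The plaintiff's legal incapacity from 27 January 1999 to 3 April 1999 does not toll the period, because no stated rule makes the plaintiff's incapacity a tolling event.
None of the other events listed affects the running of the period under the stated rules.
Fontaine filed on 11 August 2003, after the 24 May 2003 deadline, so the action is time-barred.

TIME-BARRED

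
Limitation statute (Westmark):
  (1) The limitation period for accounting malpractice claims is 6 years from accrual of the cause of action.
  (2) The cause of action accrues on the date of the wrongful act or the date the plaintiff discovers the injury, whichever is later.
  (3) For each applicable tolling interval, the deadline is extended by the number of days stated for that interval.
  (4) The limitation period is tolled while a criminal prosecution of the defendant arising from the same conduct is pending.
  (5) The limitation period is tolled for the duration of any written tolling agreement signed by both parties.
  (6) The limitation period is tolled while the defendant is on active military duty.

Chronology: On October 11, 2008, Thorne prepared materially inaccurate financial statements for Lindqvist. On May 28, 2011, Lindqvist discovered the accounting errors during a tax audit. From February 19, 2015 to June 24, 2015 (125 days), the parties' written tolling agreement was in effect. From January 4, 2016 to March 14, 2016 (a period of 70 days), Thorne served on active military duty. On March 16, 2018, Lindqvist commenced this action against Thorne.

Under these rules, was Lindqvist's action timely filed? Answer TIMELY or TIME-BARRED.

Taking the later of the act (October 11, 2008) and discovery (May 28, 2011), the claim accrued on May 28, 2011.
6 years from May 28, 2011 is May 28, 2017.
The written tolling agreement from February 19, 2015 to June 24, 2015 tolled the period for 125 days, extending the deadline to September 30, 2017.
Because the defendant's active military service ran from January 4, 2016 to March 14, 2016, the deadline is extended by 70 days to December 9, 2017.
The March 16, 2018 filing falls after the December 9, 2017 deadline; the claim is time-barred.

TIME-BARRED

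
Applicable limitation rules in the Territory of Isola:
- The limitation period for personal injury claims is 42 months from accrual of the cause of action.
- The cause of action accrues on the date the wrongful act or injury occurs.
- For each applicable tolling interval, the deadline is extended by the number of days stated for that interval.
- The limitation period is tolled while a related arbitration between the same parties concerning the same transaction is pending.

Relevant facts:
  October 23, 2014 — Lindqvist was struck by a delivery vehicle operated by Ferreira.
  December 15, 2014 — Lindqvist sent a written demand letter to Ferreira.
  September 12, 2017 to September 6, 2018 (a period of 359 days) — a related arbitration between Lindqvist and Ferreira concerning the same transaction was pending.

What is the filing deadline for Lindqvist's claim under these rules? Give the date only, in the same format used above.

April 17, 2019

The cause of action accrued on October 23, 2014, the date of the act.
The untolled deadline — 42 months after October 23, 2014 — is April 23, 2018.
The period was tolled for 359 days by the pending related arbitration (September 12, 2017 to September 6, 2018), pushing the deadline to April 17, 2019.
The other events in the timeline have no effect on the limitation period under the stated rules.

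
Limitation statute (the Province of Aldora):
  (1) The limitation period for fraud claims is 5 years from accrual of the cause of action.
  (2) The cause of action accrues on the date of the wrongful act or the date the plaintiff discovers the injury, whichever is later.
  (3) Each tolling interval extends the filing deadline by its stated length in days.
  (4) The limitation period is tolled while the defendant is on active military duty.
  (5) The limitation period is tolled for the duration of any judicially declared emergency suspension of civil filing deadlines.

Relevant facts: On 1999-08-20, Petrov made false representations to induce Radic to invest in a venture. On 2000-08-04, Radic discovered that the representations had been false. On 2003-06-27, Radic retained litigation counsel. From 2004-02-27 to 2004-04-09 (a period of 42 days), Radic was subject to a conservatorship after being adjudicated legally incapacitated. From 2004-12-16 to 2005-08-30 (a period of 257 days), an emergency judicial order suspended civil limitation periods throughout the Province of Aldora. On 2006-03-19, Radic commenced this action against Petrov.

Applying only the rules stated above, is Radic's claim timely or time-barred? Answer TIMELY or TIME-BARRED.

TIMELY

The claim accrued on 2000-08-04 — the later of the 1999-08-20 act and the 2000-08-04 discovery.
The untolled deadline — 5 years after 2000-08-04 — is 2005-08-04.
The period was tolled for 257 days by the emergency suspension of filing deadlines (2004-12-16 to 2005-08-30), pushing the deadline to 2006-04-18.
No stated provision tolls the period for the plaintiff's incapacity, so the interval from 2004-02-27 to 2004-04-09 has no effect on the deadline.
None of the other events listed affects the running of the period under the stated rules.
The 2006-03-19 filing precedes the 2006-04-18 deadline; the claim is timely.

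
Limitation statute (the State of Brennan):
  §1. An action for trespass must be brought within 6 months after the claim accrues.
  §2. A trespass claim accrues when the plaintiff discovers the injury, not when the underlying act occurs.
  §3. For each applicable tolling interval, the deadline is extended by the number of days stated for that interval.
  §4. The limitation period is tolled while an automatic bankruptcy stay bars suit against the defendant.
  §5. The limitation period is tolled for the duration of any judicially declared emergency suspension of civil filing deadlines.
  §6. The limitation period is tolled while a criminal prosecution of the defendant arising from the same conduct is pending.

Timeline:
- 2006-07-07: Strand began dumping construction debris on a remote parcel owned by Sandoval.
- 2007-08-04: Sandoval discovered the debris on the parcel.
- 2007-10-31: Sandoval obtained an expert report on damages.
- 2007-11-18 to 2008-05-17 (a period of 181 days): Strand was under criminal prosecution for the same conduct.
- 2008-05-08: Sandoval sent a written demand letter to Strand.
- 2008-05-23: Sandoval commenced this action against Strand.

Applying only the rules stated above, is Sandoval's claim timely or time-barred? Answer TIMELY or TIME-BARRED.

TIMELY

The claim did not accrue until Sandoval discovered the injury on 2007-08-04; the 2006-07-07 act date does not start the clock under the stated rule.
6 months from 2007-08-04 is 2008-02-04.
The pending criminal prosecution from 2007-11-18 to 2008-05-17 tolled the period for 181 days, extending the deadline to 2008-08-03.
The other events in the timeline have no effect on the limitation period under the stated rules.
Filing on 2008-05-23 beat the 2008-08-03 deadline — the action is timely.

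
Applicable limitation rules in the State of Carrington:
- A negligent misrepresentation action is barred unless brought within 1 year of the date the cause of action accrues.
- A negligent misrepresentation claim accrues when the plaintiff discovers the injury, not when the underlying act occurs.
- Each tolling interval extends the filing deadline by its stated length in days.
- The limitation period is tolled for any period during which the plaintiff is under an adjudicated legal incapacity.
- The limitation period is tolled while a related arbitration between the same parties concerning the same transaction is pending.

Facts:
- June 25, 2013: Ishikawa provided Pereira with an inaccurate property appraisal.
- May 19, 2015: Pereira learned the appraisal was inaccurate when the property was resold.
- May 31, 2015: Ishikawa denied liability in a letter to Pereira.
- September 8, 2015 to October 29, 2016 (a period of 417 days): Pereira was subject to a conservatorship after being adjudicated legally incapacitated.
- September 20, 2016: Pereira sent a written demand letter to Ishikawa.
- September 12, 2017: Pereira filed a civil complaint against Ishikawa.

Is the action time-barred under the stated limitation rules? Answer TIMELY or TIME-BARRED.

Accrual is tied to discovery, so the period began on May 19, 2015 rather than on June 25, 2013 when the act occurred.
1 year from May 19, 2015 is May 19, 2016.
The period was tolled for 417 days by the plaintiff's legal incapacity (September 8, 2015 to October 29, 2016), pushing the deadline to July 10, 2017.
The other events in the timeline have no effect on the limitation period under the stated rules.
The September 12, 2017 filing falls after the July 10, 2017 deadline; the claim is time-barred.

TIME-BARRED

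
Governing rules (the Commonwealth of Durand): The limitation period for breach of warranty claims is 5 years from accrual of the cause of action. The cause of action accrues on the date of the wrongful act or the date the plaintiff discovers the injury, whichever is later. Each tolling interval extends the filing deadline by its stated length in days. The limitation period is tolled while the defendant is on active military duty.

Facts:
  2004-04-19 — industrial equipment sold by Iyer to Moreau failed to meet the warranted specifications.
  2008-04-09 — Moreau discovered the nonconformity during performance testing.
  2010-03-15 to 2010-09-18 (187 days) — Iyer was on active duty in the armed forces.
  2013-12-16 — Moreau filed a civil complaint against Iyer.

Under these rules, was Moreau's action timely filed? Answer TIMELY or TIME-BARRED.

Taking the later of the act (2004-04-19) and discovery (2008-04-09), the claim accrued on 2008-04-09.
The untolled deadline — 5 years after 2008-04-09 — is 2013-04-09.
The period was tolled for 187 days by the defendant's active military service (2010-03-15 to 2010-09-18), pushing the deadline to 2013-10-13.
Moreau filed on 2013-12-16, after the 2013-10-13 deadline, so the action is time-barred.

TIME-BARRED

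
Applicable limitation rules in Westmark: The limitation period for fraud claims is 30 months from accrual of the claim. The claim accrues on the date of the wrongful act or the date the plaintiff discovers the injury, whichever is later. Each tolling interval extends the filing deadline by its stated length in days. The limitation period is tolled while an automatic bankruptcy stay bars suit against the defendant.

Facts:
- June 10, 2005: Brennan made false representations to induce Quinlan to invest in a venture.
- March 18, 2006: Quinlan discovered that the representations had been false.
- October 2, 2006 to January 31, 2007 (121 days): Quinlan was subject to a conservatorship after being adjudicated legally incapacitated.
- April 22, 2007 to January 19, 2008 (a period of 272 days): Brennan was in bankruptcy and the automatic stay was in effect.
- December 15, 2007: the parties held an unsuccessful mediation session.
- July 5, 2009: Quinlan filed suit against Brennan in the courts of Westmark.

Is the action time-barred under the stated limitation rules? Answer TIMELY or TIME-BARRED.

Taking the later of the act (June 10, 2005) and discovery (March 18, 2006), the claim accrued on March 18, 2006.
30 months from March 18, 2006 is September 18, 2008.
The automatic bankruptcy stay from April 22, 2007 to January 19, 2008 tolled the period for 272 days, extending the deadline to June 17, 2009.
Although the plaintiff's incapacity ran from October 2, 2006 to January 31, 2007, the stated rules do not make that a tolling event, so it is disregarded.
None of the other events listed affects the running of the period under the stated rules.
Quinlan filed on July 5, 2009, after the June 17, 2009 deadline, so the action is time-barred.

TIME-BARRED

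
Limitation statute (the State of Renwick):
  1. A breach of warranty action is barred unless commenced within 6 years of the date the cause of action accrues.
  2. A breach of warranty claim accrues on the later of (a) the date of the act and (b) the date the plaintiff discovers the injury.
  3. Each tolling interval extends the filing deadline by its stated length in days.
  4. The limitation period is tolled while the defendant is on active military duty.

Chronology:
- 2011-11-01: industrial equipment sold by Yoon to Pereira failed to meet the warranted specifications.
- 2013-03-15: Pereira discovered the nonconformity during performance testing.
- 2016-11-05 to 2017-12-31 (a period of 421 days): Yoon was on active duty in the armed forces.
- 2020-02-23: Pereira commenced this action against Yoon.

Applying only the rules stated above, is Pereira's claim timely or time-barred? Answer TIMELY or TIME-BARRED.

The claim accrued on 2013-03-15 — the later of the 2011-11-01 act and the 2013-03-15 discovery.
Adding the 6 years base period to 2013-03-15 gives a deadline of 2019-03-15, before any tolling.
Because the defendant's active military service ran from 2016-11-05 to 2017-12-31, the deadline is extended by 421 days to 2020-05-09.
The 2020-02-23 filing precedes the 2020-05-09 deadline; the claim is timely.

TIMELY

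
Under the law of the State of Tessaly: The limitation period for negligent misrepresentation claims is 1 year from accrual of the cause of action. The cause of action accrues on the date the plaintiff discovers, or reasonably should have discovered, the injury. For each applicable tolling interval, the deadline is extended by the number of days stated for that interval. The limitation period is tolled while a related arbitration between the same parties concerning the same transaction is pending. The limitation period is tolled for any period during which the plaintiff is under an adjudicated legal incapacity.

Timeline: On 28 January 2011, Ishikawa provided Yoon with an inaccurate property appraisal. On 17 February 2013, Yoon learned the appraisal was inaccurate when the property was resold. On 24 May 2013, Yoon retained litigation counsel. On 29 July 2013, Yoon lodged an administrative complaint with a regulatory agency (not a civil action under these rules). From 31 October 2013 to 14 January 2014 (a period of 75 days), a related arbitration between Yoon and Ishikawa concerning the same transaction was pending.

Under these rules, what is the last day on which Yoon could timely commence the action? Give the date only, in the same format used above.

Accrual is tied to discovery, so the period began on 17 February 2013 rather than on 28 January 2011 when the act occurred.
The untolled deadline — 1 year after 17 February 2013 — is 17 February 2014.
The period was tolled for 75 days by the pending related arbitration (31 October 2013 to 14 January 2014), pushing the deadline to 3 May 2014.
The other events in the timeline have no effect on the limitation period under the stated rules.

3 May 2014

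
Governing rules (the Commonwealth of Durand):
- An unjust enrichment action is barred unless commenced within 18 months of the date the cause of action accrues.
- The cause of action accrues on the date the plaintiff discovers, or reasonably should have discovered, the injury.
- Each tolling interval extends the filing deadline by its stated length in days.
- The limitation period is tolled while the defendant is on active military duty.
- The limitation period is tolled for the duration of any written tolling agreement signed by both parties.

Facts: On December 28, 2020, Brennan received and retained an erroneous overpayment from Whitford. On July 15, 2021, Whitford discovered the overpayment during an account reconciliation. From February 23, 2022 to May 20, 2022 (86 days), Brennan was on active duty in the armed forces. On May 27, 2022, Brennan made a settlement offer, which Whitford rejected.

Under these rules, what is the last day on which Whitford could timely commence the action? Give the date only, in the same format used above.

April 11, 2023

The claim did not accrue until Whitford discovered the injury on July 15, 2021; the December 28, 2020 act date does not start the clock under the stated rule.
Adding the 18 months base period to July 15, 2021 gives a deadline of January 15, 2023, before any tolling.
The period was tolled for 86 days by the defendant's active military service (February 23, 2022 to May 20, 2022), pushing the deadline to April 11, 2023.
The other events in the timeline have no effect on the limitation period under the stated rules.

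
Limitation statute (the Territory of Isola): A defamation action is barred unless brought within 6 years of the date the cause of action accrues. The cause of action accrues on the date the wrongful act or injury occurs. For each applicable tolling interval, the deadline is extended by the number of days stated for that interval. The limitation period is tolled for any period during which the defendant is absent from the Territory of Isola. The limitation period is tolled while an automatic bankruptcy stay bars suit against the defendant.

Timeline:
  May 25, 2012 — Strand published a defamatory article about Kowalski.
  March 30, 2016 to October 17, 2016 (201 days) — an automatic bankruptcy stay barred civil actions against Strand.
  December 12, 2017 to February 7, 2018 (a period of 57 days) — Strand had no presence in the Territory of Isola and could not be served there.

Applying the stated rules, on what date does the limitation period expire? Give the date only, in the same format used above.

The limitation period began to run on May 25, 2012.
6 years from May 25, 2012 is May 25, 2018.
Because the automatic bankruptcy stay ran from March 30, 2016 to October 17, 2016, the deadline is extended by 201 days to December 12, 2018.
Because the defendant's absence from the jurisdiction ran from December 12, 2017 to February 7, 2018, the deadline is extended by 57 days to February 7, 2019.

February 7, 2019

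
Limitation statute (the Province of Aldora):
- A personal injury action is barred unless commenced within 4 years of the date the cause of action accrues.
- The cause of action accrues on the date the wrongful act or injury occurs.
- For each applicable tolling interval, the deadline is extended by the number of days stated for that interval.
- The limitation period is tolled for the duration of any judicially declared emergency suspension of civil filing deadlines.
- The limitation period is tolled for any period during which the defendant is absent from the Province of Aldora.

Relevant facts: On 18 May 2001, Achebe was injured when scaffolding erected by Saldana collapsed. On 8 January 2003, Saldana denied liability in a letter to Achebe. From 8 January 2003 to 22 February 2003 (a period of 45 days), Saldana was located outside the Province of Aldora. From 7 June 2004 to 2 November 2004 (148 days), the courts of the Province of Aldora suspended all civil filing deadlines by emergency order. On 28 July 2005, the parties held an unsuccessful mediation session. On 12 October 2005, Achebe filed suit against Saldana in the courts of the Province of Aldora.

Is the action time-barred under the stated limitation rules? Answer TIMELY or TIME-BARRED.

TIMELY

The claim accrued on 18 May 2001, when the wrongful act occurred.
Adding the 4 years base period to 18 May 2001 gives a deadline of 18 May 2005, before any tolling.
The defendant's absence from the jurisdiction from 8 January 2003 to 22 February 2003 tolled the period for 45 days, extending the deadline to 2 July 2005.
The period was tolled for 148 days by the emergency suspension of filing deadlines (7 June 2004 to 2 November 2004), pushing the deadline to 27 November 2005.
The other events in the timeline have no effect on the limitation period under the stated rules.
The 12 October 2005 filing precedes the 27 November 2005 deadline; the claim is timely.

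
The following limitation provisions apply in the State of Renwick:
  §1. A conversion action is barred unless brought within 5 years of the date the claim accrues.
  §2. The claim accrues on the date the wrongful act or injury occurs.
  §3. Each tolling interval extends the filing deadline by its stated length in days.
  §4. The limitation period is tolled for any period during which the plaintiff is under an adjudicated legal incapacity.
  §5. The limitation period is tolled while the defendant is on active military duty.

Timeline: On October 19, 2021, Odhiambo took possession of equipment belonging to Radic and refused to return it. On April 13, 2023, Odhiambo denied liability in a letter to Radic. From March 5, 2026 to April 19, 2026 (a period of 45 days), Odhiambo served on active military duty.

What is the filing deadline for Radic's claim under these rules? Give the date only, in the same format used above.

December 3, 2026

The claim accrued on October 19, 2021, when the wrongful act occurred.
5 years from October 19, 2021 is October 19, 2026.
The defendant's active military service from March 5, 2026 to April 19, 2026 tolled the period for 45 days, extending the deadline to December 3, 2026.
None of the other events listed affects the running of the period under the stated rules.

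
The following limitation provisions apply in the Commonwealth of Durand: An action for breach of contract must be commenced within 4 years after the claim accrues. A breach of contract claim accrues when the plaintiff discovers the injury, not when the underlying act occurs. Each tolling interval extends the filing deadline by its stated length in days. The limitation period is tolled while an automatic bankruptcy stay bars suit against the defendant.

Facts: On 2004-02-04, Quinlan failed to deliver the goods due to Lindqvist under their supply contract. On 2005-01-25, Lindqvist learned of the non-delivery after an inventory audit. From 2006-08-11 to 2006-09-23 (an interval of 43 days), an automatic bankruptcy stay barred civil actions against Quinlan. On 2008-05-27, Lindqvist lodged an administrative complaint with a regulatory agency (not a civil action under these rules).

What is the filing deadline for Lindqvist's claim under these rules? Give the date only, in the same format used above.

2009-03-09

Under the discovery rule, the claim accrued on 2005-01-25, when Lindqvist discovered the injury — not on the 2004-02-04 date of the underlying act.
The untolled deadline — 4 years after 2005-01-25 — is 2009-01-25.
The automatic bankruptcy stay from 2006-08-11 to 2006-09-23 tolled the period for 43 days, extending the deadline to 2009-03-09.
The other events in the timeline have no effect on the limitation period under the stated rules.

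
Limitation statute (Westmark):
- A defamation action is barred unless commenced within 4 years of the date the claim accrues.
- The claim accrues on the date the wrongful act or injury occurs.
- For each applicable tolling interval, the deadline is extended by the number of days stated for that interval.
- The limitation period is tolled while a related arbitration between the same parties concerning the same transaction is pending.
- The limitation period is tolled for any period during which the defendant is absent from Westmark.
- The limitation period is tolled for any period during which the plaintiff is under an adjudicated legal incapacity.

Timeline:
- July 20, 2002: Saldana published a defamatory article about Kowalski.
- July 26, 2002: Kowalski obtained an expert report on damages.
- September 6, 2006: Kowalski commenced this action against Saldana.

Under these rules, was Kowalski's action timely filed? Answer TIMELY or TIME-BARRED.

The claim accrued on July 20, 2002, the date of the act.
The untolled deadline — 4 years after July 20, 2002 — is July 20, 2006.
The other events in the timeline have no effect on the limitation period under the stated rules.
The September 6, 2006 filing falls after the July 20, 2006 deadline; the claim is time-barred.

TIME-BARRED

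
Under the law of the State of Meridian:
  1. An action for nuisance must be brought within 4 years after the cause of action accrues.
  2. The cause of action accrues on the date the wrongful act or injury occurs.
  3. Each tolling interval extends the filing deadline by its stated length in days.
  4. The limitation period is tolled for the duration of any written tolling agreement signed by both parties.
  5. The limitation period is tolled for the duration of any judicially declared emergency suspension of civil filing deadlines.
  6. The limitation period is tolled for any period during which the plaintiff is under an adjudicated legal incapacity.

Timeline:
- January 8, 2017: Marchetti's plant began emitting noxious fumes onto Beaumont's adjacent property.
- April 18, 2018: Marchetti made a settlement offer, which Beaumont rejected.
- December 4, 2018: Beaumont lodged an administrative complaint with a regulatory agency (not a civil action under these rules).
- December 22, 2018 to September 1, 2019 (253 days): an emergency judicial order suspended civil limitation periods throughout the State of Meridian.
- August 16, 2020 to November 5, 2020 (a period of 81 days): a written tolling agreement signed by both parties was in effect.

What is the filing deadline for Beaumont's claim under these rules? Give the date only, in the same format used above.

The cause of action accrued on January 8, 2017, the date of the act.
4 years from January 8, 2017 is January 8, 2021.
The emergency suspension of filing deadlines from December 22, 2018 to September 1, 2019 tolled the period for 253 days, extending the deadline to September 18, 2021.
The period was tolled for 81 days by the written tolling agreement (August 16, 2020 to November 5, 2020), pushing the deadline to December 8, 2021.
None of the other events listed affects the running of the period under the stated rules.

December 8, 2021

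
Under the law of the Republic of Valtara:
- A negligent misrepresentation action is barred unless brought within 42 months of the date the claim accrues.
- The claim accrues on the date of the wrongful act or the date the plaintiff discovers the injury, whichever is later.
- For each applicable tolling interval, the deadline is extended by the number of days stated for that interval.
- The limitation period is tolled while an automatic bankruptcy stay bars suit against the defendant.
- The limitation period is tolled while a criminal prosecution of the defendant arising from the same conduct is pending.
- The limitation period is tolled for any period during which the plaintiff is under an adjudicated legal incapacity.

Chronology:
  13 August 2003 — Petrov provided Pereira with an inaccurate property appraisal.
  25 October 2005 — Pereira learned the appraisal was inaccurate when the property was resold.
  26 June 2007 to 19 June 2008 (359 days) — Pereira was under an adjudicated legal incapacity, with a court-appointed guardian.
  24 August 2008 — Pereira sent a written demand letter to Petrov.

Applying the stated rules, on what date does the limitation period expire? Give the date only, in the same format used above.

19 April 2010

Taking the later of the act (13 August 2003) and discovery (25 October 2005), the claim accrued on 25 October 2005.
The untolled deadline — 42 months after 25 October 2005 — is 25 April 2009.
Because the plaintiff's legal incapacity ran from 26 June 2007 to 19 June 2008, the deadline is extended by 359 days to 19 April 2010.
The other events in the timeline have no effect on the limitation period under the stated rules.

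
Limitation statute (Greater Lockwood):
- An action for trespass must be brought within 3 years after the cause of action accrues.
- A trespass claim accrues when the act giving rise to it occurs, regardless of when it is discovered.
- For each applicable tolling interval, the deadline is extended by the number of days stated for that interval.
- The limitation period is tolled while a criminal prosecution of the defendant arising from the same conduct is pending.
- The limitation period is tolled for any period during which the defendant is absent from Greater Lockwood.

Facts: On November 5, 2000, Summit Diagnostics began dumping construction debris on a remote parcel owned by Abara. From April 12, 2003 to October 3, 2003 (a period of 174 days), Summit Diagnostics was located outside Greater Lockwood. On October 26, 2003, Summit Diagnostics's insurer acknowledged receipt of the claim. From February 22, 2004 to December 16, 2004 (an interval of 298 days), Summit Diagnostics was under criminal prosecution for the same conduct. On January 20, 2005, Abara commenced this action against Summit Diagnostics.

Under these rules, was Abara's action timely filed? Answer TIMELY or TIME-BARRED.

The claim accrued on November 5, 2000, when the wrongful act occurred.
3 years from November 5, 2000 is November 5, 2003.
Because the defendant's absence from the jurisdiction ran from April 12, 2003 to October 3, 2003, the deadline is extended by 174 days to April 27, 2004.
The pending criminal prosecution from February 22, 2004 to December 16, 2004 tolled the period for 298 days, extending the deadline to February 19, 2005.
None of the other events listed affects the running of the period under the stated rules.
Filing on January 20, 2005 beat the February 19, 2005 deadline — the action is timely.

TIMELY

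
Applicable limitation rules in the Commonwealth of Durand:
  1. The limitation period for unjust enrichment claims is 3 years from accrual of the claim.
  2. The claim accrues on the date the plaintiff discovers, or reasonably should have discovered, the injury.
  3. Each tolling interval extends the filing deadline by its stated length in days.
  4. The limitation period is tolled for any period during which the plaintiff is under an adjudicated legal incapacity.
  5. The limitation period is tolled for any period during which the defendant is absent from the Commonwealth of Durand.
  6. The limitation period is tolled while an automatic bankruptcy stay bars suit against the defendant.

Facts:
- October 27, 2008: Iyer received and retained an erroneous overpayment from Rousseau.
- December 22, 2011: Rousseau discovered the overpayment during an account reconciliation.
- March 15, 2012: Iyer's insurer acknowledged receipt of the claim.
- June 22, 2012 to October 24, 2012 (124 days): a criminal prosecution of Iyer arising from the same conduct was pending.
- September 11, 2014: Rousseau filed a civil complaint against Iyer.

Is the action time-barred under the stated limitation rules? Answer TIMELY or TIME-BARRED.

Accrual is tied to discovery, so the period began on December 22, 2011 rather than on October 27, 2008 when the act occurred.
Adding the 3 years base period to December 22, 2011 gives a deadline of December 22, 2014, before any tolling.
No stated provision tolls the period for a criminal prosecution, so the interval from June 22, 2012 to October 24, 2012 has no effect on the deadline.
None of the other events listed affects the running of the period under the stated rules.
Rousseau filed on September 11, 2014, before the December 22, 2014 deadline, so the action is timely.

TIMELY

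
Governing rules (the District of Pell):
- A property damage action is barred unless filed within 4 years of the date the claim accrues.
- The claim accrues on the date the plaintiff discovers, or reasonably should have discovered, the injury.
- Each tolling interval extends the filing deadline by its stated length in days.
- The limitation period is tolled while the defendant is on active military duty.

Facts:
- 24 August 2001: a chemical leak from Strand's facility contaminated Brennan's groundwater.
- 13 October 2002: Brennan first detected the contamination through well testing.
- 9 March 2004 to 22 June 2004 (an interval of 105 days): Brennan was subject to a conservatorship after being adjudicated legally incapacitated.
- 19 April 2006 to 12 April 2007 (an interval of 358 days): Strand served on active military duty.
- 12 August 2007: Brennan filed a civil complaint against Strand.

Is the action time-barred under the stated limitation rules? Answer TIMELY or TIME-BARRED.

Accrual is tied to discovery, so the period began on 13 October 2002 rather than on 24 August 2001 when the act occurred.
Adding the 4 years base period to 13 October 2002 gives a deadline of 13 October 2006, before any tolling.
The defendant's active military service from 19 April 2006 to 12 April 2007 tolled the period for 358 days, extending the deadline to 6 October 2007.
No stated provision tolls the period for the plaintiff's incapacity, so the interval from 9 March 2004 to 22 June 2004 has no effect on the deadline.
Brennan filed on 12 August 2007, before the 6 October 2007 deadline, so the action is timely.

TIMELY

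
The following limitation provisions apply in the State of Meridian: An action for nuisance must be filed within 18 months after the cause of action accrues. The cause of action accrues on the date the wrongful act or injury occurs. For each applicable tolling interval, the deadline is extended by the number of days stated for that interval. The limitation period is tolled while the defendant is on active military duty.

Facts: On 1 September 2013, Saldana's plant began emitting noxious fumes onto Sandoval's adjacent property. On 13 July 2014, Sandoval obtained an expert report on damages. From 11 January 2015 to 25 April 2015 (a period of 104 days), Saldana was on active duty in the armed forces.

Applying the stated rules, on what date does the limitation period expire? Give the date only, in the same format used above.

The limitation period began to run on 1 September 2013.
The untolled deadline — 18 months after 1 September 2013 — is 1 March 2015.
The period was tolled for 104 days by the defendant's active military service (11 January 2015 to 25 April 2015), pushing the deadline to 13 June 2015.
Nothing else in the chronology tolls or restarts the period.

13 June 2015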